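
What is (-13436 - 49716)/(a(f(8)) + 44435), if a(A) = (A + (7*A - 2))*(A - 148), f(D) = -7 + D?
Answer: -63152/43553 ≈ -1.4500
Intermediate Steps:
a(A) = (-148 + A)*(-2 + 8*A) (a(A) = (A + (-2 + 7*A))*(-148 + A) = (-2 + 8*A)*(-148 + A) = (-148 + A)*(-2 + 8*A))
(-13436 - 49716)/(a(f(8)) + 44435) = (-13436 - 49716)/((296 - 1186*(-7 + 8) + 8*(-7 + 8)²) + 44435) = -63152/((296 - 1186*1 + 8*1²) + 44435) = -63152/((296 - 1186 + 8*1) + 44435) = -63152/((296 - 1186 + 8) + 44435) = -63152/(-882 + 44435) = -63152/43553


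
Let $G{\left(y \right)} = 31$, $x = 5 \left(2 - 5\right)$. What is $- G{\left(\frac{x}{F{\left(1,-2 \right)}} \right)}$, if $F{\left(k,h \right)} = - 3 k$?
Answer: $-31$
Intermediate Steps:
$x = -15$ ($x = 5 \left(-3\right) = -15$)
$- G{\left(\frac{x}{F{\left(1,-2 \right)}} \right)} = \left(-1\right) 31 = -31$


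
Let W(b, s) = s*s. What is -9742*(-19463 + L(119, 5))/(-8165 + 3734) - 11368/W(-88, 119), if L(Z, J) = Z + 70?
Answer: -54265780004/1280559 ≈ -42377.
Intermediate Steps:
W(b, s) = s²
L(Z, J) = 70 + Z
-9742*(-19463 + L(119, 5))/(-8165 + 3734) - 11368/W(-88, 119) = -9742*(-19463 + (70 + 119))/(-8165 + 3734) - 11368/(119²) = -9742/((-4431/(-19463 + 189))) - 11368/14161 = -9742/((-4431/(-19274))) - 11368*1/14161 = -9742/((-4431*(-1/19274))) - 232/289 = -9742/4431/19274 - 232/289 = -9742*19274/4431 - 232/289 = -187767308/4431 - 232/289 = -54265780004/1280559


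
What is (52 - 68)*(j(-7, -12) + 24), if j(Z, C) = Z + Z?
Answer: -160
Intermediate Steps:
j(Z, C) = 2*Z
(52 - 68)*(j(-7, -12) + 24) = (52 - 68)*(2*(-7) + 24) = -16*(-14 + 24) = -16*10 = -160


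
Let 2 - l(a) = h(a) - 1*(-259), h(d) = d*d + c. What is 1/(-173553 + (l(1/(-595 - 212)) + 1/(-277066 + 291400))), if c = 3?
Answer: -3111667722/540848301551681 ≈ -5.7533e-6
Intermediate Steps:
h(d) = 3 + d² (h(d) = d*d + 3 = d² + 3 = 3 + d²)
l(a) = -260 - a² (l(a) = 2 - ((3 + a²) - 1*(-259)) = 2 - ((3 + a²) + 259) = 2 - (262 + a²) = 2 + (-262 - a²) = -260 - a²)
1/(-173553 + (l(1/(-595 - 212)) + 1/(-277066 + 291400))) = 1/(-173553 + ((-260 - (1/(-595 - 212))²) + 1/(-277066 + 291400))) = 1/(-173553 + ((-260 - (1/(-807))²) + 1/14334)) = 1/(-173553 + ((-260 - (-1/807)²) + 1/14334)) = 1/(-173553 + ((-260 - 1*1/651249) + 1/14334)) = 1/(-173553 + ((-260 - 1/651249) + 1/14334)) = 1/(-173553 + (-169324741/651249 + 1/14334)) = 1/(-173553 - 809033395415/3111667722) = 1/(-540848301551681/3111667722) = -3111667722/540848301551681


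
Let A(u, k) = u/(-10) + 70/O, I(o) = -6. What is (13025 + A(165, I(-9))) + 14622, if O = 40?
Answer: 110529/4 ≈ 27632.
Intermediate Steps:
A(u, k) = 7/4 - u/10 (A(u, k) = u/(-10) + 70/40 = u*(-⅒) + 70*(1/40) = -u/10 + 7/4 = 7/4 - u/10)
(13025 + A(165, I(-9))) + 14622 = (13025 + (7/4 - ⅒*165)) + 14622 = (13025 + (7/4 - 33/2)) + 14622 = (13025 - 59/4) + 14622 = 52041/4 + 14622 = 110529/4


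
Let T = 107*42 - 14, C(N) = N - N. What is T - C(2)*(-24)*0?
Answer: 4480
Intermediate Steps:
C(N) = 0
T = 4480 (T = 4494 - 14 = 4480)
T - C(2)*(-24)*0 = 4480 - 0*(-24)*0 = 4480 - 0*0 = 4480 - 1*0 = 4480 + 0 = 4480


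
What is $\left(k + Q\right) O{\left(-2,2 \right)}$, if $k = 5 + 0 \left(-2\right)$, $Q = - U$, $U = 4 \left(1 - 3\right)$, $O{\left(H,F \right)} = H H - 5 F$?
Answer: $-78$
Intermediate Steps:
$O{\left(H,F \right)} = H^{2} - 5 F$
$U = -8$ ($U = 4 \left(-2\right) = -8$)
$Q = 8$ ($Q = \left(-1\right) \left(-8\right) = 8$)
$k = 5$ ($k = 5 + 0 = 5$)
$\left(k + Q\right) O{\left(-2,2 \right)} = \left(5 + 8\right) \left(\left(-2\right)^{2} - 10\right) = 13 \left(4 - 10\right) = 13 \left(-6\right) = -78$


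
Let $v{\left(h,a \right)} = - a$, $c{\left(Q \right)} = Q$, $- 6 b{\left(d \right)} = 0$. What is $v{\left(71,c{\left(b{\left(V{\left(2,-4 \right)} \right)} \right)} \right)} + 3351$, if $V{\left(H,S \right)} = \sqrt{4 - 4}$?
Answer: $3351$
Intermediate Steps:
$V{\left(H,S \right)} = 0$ ($V{\left(H,S \right)} = \sqrt{0} = 0$)
$b{\left(d \right)} = 0$ ($b{\left(d \right)} = \left(- \frac{1}{6}\right) 0 = 0$)
$v{\left(71,c{\left(b{\left(V{\left(2,-4 \right)} \right)} \right)} \right)} + 3351 = \left(-1\right) 0 + 3351 = 0 + 3351 = 3351$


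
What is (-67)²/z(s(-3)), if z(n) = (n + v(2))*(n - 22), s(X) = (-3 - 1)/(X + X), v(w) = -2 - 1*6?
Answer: 40401/1408 ≈ 28.694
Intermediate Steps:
v(w) = -8 (v(w) = -2 - 6 = -8)
s(X) = -2/X (s(X) = -4*1/(2*X) = -2/X)
z(n) = (-22 + n)*(-8 + n) (z(n) = (n - 8)*(n - 22) = (-8 + n)*(-22 + n) = (-22 + n)*(-8 + n))
(-67)²/z(s(-3)) = (-67)²/(176 + (-2/(-3))² - (-60)/(-3)) = 4489/(176 + (-2*(-⅓))² - (-60)*(-1)/3) = 4489/(176 + (⅔)² - 30*⅔) = 4489/(176 + 4/9 - 20) = 4489/(1408/9) = 4489*(9/1408) = 40401/1408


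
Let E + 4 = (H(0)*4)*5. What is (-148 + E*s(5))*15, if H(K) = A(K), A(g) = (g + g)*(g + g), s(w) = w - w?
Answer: -2220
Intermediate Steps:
s(w) = 0
A(g) = 4*g**2 (A(g) = (2*g)*(2*g) = 4*g**2)
H(K) = 4*K**2
E = -4 (E = -4 + ((4*0**2)*4)*5 = -4 + ((4*0)*4)*5 = -4 + (0*4)*5 = -4 + 0*5 = -4 + 0 = -4)
(-148 + E*s(5))*15 = (-148 - 4*0)*15 = (-148 + 0)*15 = -148*15 = -2220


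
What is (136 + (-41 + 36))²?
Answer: 17161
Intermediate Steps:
(136 + (-41 + 36))² = (136 - 5)² = 131² = 17161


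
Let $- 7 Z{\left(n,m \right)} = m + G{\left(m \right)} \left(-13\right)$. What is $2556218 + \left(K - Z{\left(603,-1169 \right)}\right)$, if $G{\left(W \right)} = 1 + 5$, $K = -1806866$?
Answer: $\frac{5244217}{7} \approx 7.4917 \cdot 10^{5}$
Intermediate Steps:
$G{\left(W \right)} = 6$
$Z{\left(n,m \right)} = \frac{78}{7} - \frac{m}{7}$ ($Z{\left(n,m \right)} = - \frac{m + 6 \left(-13\right)}{7} = - \frac{m - 78}{7} = - \frac{-78 + m}{7} = \frac{78}{7} - \frac{m}{7}$)
$2556218 + \left(K - Z{\left(603,-1169 \right)}\right) = 2556218 - \left(\frac{12648140}{7} + 167\right) = 2556218 - \frac{12649309}{7} = \frac{5244217}{7}$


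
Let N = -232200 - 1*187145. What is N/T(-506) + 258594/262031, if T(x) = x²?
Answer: -567169043/871290508 ≈ -0.65095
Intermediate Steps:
N = -419345 (N = -232200 - 187145 = -419345)
N/T(-506) + 258594/262031 = -419345/((-506)²) + 258594/262031 = -419345/256036 + 258594*(1/262031) = -419345*1/256036 + 36942/37433 = -419345/256036 + 36942/37433 = -567169043/871290508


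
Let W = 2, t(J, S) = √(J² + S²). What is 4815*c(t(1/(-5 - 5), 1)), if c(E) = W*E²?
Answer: 97263/10 ≈ 9726.3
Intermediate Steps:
c(E) = 2*E²
4815*c(t(1/(-5 - 5), 1)) = 4815*(2*(√((1/(-5 - 5))² + 1²))²) = 4815*(2*(√((1/(-10))² + 1))²) = 4815*(2*(√((-⅒)² + 1))²) = 4815*(2*(√(1/100 + 1))²) = 4815*(2*(√(101/100))²) = 4815*(2*(√101/10)²) = 4815*(2*(101/100)) = 4815*(101/50) = 97263/10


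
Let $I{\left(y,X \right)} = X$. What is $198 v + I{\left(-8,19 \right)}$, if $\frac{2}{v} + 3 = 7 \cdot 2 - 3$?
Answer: $\frac{137}{2} \approx 68.5$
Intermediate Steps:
$v = \frac{1}{4}$ ($v = \frac{2}{-3 + \left(7 \cdot 2 - 3\right)} = \frac{2}{-3 + \left(14 - 3\right)} = \frac{2}{-3 + 11} = \frac{2}{8} = 2 \cdot \frac{1}{8} = \frac{1}{4} \approx 0.25$)
$198 v + I{\left(-8,19 \right)} = 198 \cdot \frac{1}{4} + 19 = \frac{99}{2} + 19 = \frac{137}{2}$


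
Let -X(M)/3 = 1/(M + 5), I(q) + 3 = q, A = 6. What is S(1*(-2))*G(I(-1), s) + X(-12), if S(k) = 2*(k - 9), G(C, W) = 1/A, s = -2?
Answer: -68/21 ≈ -3.2381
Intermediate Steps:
I(q) = -3 + q
G(C, W) = 1/6
X(M) = -3/(5 + M) (X(M) = -3/(M + 5) = -3/(5 + M))
S(k) = -18 + 2*k (S(k) = 2*(-9 + k) = -18 + 2*k)
S(1*(-2))*G(I(-1), s) + X(-12) = (-18 + 2*(1*(-2)))*(1/6) - 3/(5 - 12) = (-18 + 2*(-2))*(1/6) - 3/(-7) = (-18 - 4)*(1/6) - 3*(-1/7) = -22*1/6 + 3/7 = -11/3 + 3/7 = -68/21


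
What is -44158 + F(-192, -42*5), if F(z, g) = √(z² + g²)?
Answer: -44158 + 6*√2249 ≈ -43873.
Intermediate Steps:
F(z, g) = √(g² + z²)
-44158 + F(-192, -42*5) = -44158 + √((-42*5)² + (-192)²) = -44158 + √((-210)² + 36864) = -44158 + √(44100 + 36864) = -44158 + √80964 = -44158 + 6*√2249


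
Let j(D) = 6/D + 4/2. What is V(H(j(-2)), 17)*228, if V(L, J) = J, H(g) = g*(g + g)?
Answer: 3876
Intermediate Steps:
j(D) = 2 + 6/D (j(D) = 6/D + 4*(1/2) = 6/D + 2 = 2 + 6/D)
H(g) = 2*g**2 (H(g) = g*(2*g) = 2*g**2)
V(H(j(-2)), 17)*228 = 17*228 = 3876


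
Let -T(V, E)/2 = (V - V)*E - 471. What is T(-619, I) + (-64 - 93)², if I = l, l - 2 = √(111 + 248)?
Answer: 25591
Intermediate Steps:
l = 2 + √359 (l = 2 + √(111 + 248) = 2 + √359 ≈ 20.947)
I = 2 + √359 ≈ 20.947
T(V, E) = 942 (T(V, E) = -2*((V - V)*E - 471) = -2*(0*E - 471) = -2*(0 - 471) = -2*(-471) = 942)
T(-619, I) + (-64 - 93)² = 942 + (-64 - 93)² = 942 + (-157)² = 942 + 24649 = 25591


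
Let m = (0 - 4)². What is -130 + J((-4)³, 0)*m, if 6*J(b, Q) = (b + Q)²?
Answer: 32378/3 ≈ 10793.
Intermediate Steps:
J(b, Q) = (Q + b)²/6 (J(b, Q) = (b + Q)²/6 = (Q + b)²/6)
m = 16 (m = (-4)² = 16)
-130 + J((-4)³, 0)*m = -130 + ((0 + (-4)³)²/6)*16 = -130 + ((0 - 64)²/6)*16 = -130 + ((⅙)*(-64)²)*16 = -130 + ((⅙)*4096)*16 = -130 + (2048/3)*16 = -130 + 32768/3 = 32378/3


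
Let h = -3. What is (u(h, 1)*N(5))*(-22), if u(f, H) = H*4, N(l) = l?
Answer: -440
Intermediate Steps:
u(f, H) = 4*H
(u(h, 1)*N(5))*(-22) = ((4*1)*5)*(-22) = (4*5)*(-22) = 20*(-22) = -440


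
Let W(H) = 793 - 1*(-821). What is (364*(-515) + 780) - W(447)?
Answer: -188294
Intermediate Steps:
W(H) = 1614 (W(H) = 793 + 821 = 1614)
(364*(-515) + 780) - W(447) = (364*(-515) + 780) - 1*1614 = (-187460 + 780) - 1614 = -186680 - 1614 = -188294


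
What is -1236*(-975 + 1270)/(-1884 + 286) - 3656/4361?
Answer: 792132766/3484439 ≈ 227.33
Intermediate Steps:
-1236*(-975 + 1270)/(-1884 + 286) - 3656/4361 = -1236/((-1598/295)) - 3656*1/4361 = -1236/((-1598*1/295)) - 3656/4361 = -1236/(-1598/295) - 3656/4361 = -1236*(-295/1598) - 3656/4361 = 182310/799 - 3656/4361 = 792132766/3484439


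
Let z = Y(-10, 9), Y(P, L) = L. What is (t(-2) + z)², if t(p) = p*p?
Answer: 169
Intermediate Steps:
t(p) = p²
z = 9
(t(-2) + z)² = ((-2)² + 9)² = (4 + 9)² = 13² = 169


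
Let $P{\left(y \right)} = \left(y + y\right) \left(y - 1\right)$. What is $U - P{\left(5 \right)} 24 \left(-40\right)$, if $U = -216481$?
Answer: $-178081$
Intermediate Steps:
$P{\left(y \right)} = 2 y \left(-1 + y\right)$
$U - P{\left(5 \right)} 24 \left(-40\right) = -216481 - 2 \cdot 5 \left(-1 + 5\right) 24 \left(-40\right) = -216481 - 2 \cdot 5 \cdot 4 \cdot 24 \left(-40\right) = -216481 - 40 \cdot 24 \left(-40\right) = -216481 - 960 \left(-40\right) = -216481 - -38400 = -216481 + 38400 = -178081$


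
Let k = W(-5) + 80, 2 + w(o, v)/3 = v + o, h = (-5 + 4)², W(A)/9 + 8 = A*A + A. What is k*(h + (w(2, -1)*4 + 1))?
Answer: -1880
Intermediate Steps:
W(A) = -72 + 9*A + 9*A² (W(A) = -72 + 9*(A*A + A) = -72 + 9*(A² + A) = -72 + 9*(A + A²) = -72 + (9*A + 9*A²) = -72 + 9*A + 9*A²)
h = 1 (h = (-1)² = 1)
w(o, v) = -6 + 3*o + 3*v (w(o, v) = -6 + 3*(v + o) = -6 + 3*(o + v) = -6 + (3*o + 3*v) = -6 + 3*o + 3*v)
k = 188 (k = (-72 + 9*(-5) + 9*(-5)²) + 80 = (-72 - 45 + 9*25) + 80 = (-72 - 45 + 225) + 80 = 108 + 80 = 188)
k*(h + (w(2, -1)*4 + 1)) = 188*(1 + ((-6 + 3*2 + 3*(-1))*4 + 1)) = 188*(1 + ((-6 + 6 - 3)*4 + 1)) = 188*(1 + (-3*4 + 1)) = 188*(1 + (-12 + 1)) = 188*(1 - 11) = 188*(-10) = -1880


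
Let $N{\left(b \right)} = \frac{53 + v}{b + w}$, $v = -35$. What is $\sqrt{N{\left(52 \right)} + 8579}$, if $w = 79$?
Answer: $\frac{\sqrt{147226577}}{131} \approx 92.624$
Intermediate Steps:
$N{\left(b \right)} = \frac{18}{79 + b}$ ($N{\left(b \right)} = \frac{53 - 35}{b + 79} = \frac{18}{79 + b}$)
$\sqrt{N{\left(52 \right)} + 8579} = \sqrt{\frac{18}{79 + 52} + 8579} = \sqrt{\frac{18}{131} + 8579} = \sqrt{\frac{1123867}{131}} = \frac{\sqrt{147226577}}{131}$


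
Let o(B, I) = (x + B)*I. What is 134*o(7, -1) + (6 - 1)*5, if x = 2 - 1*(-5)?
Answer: -1851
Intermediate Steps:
x = 7 (x = 2 + 5 = 7)
o(B, I) = I*(7 + B) (o(B, I) = (7 + B)*I = I*(7 + B))
134*o(7, -1) + (6 - 1)*5 = 134*(-(7 + 7)) + (6 - 1)*5 = 134*(-1*14) + 5*5 = 134*(-14) + 25 = -1876 + 25 = -1851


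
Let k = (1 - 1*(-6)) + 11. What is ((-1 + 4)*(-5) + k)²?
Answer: 9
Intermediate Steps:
k = 18 (k = (1 + 6) + 11 = 7 + 11 = 18)
((-1 + 4)*(-5) + k)² = ((-1 + 4)*(-5) + 18)² = (3*(-5) + 18)² = (-15 + 18)² = 3² = 9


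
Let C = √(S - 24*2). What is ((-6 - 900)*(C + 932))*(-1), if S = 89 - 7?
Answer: 844392 + 906*√34 ≈ 8.4968e+5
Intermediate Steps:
S = 82
C = √34 (C = √(82 - 24*2) = √(82 - 48) = √34 ≈ 5.8309)
((-6 - 900)*(C + 932))*(-1) = ((-6 - 900)*(√34 + 932))*(-1) = -906*(932 + √34)*(-1) = (-844392 - 906*√34)*(-1) = 844392 + 906*√34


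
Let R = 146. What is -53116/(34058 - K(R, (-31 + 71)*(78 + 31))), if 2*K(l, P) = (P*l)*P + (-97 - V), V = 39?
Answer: 26558/693833337 ≈ 3.8277e-5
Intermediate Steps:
K(l, P) = -68 + l*P²/2 (K(l, P) = ((P*l)*P + (-97 - 1*39))/2 = (l*P² + (-97 - 39))/2 = (l*P² - 136)/2 = (-136 + l*P²)/2 = -68 + l*P²/2)
-53116/(34058 - K(R, (-31 + 71)*(78 + 31))) = -53116/(34058 - (-68 + (½)*146*((-31 + 71)*(78 + 31))²)) = -53116/(34058 - (-68 + (½)*146*(40*109)²)) = -53116/(34058 - (-68 + (½)*146*4360²)) = -53116/(34058 - (-68 + (½)*146*19009600)) = -53116/(34058 - (-68 + 1387700800)) = -53116/(34058 - 1*1387700732) = -53116/(34058 - 1387700732) = -53116/(-1387666674) = -53116*(-1/1387666674) = 26558/693833337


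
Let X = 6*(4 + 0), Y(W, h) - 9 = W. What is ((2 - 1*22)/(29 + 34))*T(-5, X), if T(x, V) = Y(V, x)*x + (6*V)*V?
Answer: -21940/21 ≈ -1044.8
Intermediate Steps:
Y(W, h) = 9 + W
X = 24 (X = 6*4 = 24)
T(x, V) = 6*V**2 + x*(9 + V) (T(x, V) = (9 + V)*x + (6*V)*V = x*(9 + V) + 6*V**2 = 6*V**2 + x*(9 + V))
((2 - 1*22)/(29 + 34))*T(-5, X) = ((2 - 1*22)/(29 + 34))*(6*24**2 - 5*(9 + 24)) = ((2 - 22)/63)*(6*576 - 5*33) = (-20*1/63)*(3456 - 165) = -20/63*3291 = -21940/21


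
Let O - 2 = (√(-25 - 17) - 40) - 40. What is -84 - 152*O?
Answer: 11772 - 152*I*√42 ≈ 11772.0 - 985.07*I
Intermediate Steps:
O = -78 + I*√42 (O = 2 + ((√(-25 - 17) - 40) - 40) = 2 + ((√(-42) - 40) - 40) = 2 + ((I*√42 - 40) - 40) = 2 + ((-40 + I*√42) - 40) = 2 + (-80 + I*√42) = -78 + I*√42 ≈ -78.0 + 6.4807*I)
-84 - 152*O = -84 - 152*(-78 + I*√42) = -84 + (11856 - 152*I*√42) = 11772 - 152*I*√42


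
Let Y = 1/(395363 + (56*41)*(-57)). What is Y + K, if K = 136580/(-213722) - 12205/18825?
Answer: -136995237271876/106413104407515 ≈ -1.2874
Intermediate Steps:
K = -517959551/402331665 (K = 136580*(-1/213722) - 12205*1/18825 = -68290/106861 - 2441/3765 = -517959551/402331665 ≈ -1.2874)
Y = 1/264491 (Y = 1/(395363 + 2296*(-57)) = 1/(395363 - 130872) = 1/264491 ≈ 3.7808e-6)
Y + K = 1/264491 - 517959551/402331665 = -136995237271876/106413104407515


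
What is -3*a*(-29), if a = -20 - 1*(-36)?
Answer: 1392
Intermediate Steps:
a = 16 (a = -20 + 36 = 16)
-3*a*(-29) = -3*16*(-29) = -48*(-29) = 1392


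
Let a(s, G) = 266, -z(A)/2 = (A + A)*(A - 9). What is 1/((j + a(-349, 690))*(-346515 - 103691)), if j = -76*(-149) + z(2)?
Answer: -1/5243099076 ≈ -1.9073e-10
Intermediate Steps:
z(A) = -4*A*(-9 + A) (z(A) = -2*(A + A)*(A - 9) = -2*2*A*(-9 + A) = -4*A*(-9 + A))
j = 11380 (j = -76*(-149) + 4*2*(9 - 1*2) = 11324 + 4*2*(9 - 2) = 11324 + 4*2*7 = 11324 + 56 = 11380)
1/((j + a(-349, 690))*(-346515 - 103691)) = 1/((11380 + 266)*(-346515 - 103691)) = 1/(11646*(-450206)) = 1/(-5243099076) = -1/5243099076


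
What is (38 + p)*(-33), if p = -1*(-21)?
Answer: -1947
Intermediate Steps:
p = 21
(38 + p)*(-33) = (38 + 21)*(-33) = 59*(-33) = -1947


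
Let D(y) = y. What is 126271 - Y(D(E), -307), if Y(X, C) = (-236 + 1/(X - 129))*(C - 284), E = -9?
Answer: -607627/46 ≈ -13209.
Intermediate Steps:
Y(X, C) = (-284 + C)*(-236 + 1/(-129 + X)) (Y(X, C) = (-236 + 1/(-129 + X))*(-284 + C) = (-284 + C)*(-236 + 1/(-129 + X)))
126271 - Y(D(E), -307) = 126271 - (-8646380 + 30445*(-307) + 67024*(-9) - 236*(-307)*(-9))/(-129 - 9) = 126271 - (-8646380 - 9346615 - 603216 - 652068)/(-138) = 126271 - (-1)*(-19248279)/138 = 126271 - 1*6416093/46 = 126271 - 6416093/46 = -607627/46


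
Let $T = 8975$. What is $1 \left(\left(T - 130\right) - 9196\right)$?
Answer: $-351$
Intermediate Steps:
$1 \left(\left(T - 130\right) - 9196\right) = 1 \left(\left(8975 - 130\right) - 9196\right) = 1 \left(8845 - 9196\right) = 1 \left(-351\right) = -351$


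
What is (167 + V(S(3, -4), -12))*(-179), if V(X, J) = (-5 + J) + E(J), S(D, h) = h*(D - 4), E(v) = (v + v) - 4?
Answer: -21838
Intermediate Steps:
E(v) = -4 + 2*v (E(v) = 2*v - 4 = -4 + 2*v)
S(D, h) = h*(-4 + D)
V(X, J) = -9 + 3*J (V(X, J) = (-5 + J) + (-4 + 2*J) = -9 + 3*J)
(167 + V(S(3, -4), -12))*(-179) = (167 + (-9 + 3*(-12)))*(-179) = (167 + (-9 - 36))*(-179) = (167 - 45)*(-179) = 122*(-179) = -21838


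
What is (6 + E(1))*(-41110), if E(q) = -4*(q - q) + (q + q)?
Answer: -328880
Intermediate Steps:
E(q) = 2*q (E(q) = -4*0 + 2*q = 0 + 2*q = 2*q)
(6 + E(1))*(-41110) = (6 + 2*1)*(-41110) = (6 + 2)*(-41110) = 8*(-41110) = -328880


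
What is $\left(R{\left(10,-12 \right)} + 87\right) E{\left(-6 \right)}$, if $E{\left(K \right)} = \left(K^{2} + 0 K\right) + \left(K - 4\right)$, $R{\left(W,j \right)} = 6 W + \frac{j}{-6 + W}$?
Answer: $3744$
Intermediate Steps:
$R{\left(W,j \right)} = 6 W + \frac{j}{-6 + W}$
$E{\left(K \right)} = -4 + K + K^{2}$ ($E{\left(K \right)} = \left(K^{2} + 0\right) + \left(K - 4\right) = K^{2} + \left(-4 + K\right) = -4 + K + K^{2}$)
$\left(R{\left(10,-12 \right)} + 87\right) E{\left(-6 \right)} = \left(\frac{-12 - 360 + 6 \cdot 10^{2}}{-6 + 10} + 87\right) \left(-4 - 6 + \left(-6\right)^{2}\right) = \left(\frac{-12 - 360 + 6 \cdot 100}{4} + 87\right) \left(-4 - 6 + 36\right) = \left(\frac{-12 - 360 + 600}{4} + 87\right) 26 = \left(\frac{1}{4} \cdot 228 + 87\right) 26 = \left(57 + 87\right) 26 = 144 \cdot 26 = 3744$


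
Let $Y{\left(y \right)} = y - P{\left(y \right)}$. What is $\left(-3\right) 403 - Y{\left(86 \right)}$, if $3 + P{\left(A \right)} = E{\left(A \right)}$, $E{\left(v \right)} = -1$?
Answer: $-1299$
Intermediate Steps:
$P{\left(A \right)} = -4$ ($P{\left(A \right)} = -3 - 1 = -4$)
$Y{\left(y \right)} = 4 + y$ ($Y{\left(y \right)} = y - -4 = y + 4 = 4 + y$)
$\left(-3\right) 403 - Y{\left(86 \right)} = \left(-3\right) 403 - \left(4 + 86\right) = -1209 - 90 = -1299$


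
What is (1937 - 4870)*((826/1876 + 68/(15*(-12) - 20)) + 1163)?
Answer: -5714050069/1675 ≈ -3.4114e+6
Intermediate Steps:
(1937 - 4870)*((826/1876 + 68/(15*(-12) - 20)) + 1163) = -2933*((826*(1/1876) + 68/(-180 - 20)) + 1163) = -2933*((59/134 + 68/(-200)) + 1163) = -2933*((59/134 + 68*(-1/200)) + 1163) = -2933*((59/134 - 17/50) + 1163) = -2933*(168/1675 + 1163) = -2933*1948193/1675 = -5714050069/1675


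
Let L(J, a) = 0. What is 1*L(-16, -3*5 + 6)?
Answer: 0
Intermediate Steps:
1*L(-16, -3*5 + 6) = 1*0 = 0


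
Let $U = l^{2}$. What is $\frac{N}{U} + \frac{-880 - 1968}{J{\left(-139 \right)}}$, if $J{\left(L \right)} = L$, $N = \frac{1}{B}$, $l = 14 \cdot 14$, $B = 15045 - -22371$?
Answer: $\frac{4093638463627}{199794854784} \approx 20.489$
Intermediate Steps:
$B = 37416$ ($B = 15045 + 22371 = 37416$)
$l = 196$
$N = \frac{1}{37416} \approx 2.6727 \cdot 10^{-5}$
$U = 38416$ ($U = 196^{2} = 38416$)
$\frac{N}{U} + \frac{-880 - 1968}{J{\left(-139 \right)}} = \frac{1}{37416 \cdot 38416} + \frac{-880 - 1968}{-139} = \frac{1}{37416} \cdot \frac{1}{38416} - - \frac{2848}{139} = \frac{1}{1437373056} + \frac{2848}{139} = \frac{4093638463627}{199794854784}$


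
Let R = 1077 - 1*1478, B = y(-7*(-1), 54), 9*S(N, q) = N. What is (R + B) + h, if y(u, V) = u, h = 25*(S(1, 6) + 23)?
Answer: 1654/9 ≈ 183.78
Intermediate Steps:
S(N, q) = N/9
h = 5200/9 (h = 25*((⅑)*1 + 23) = 25*(⅑ + 23) = 25*(208/9) = 5200/9 ≈ 577.78)
B = 7 (B = -7*(-1) = 7)
R = -401 (R = 1077 - 1478 = -401)
(R + B) + h = (-401 + 7) + 5200/9 = -394 + 5200/9 = 1654/9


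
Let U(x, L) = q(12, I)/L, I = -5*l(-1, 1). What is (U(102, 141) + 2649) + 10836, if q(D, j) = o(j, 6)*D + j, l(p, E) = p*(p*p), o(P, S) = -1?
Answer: 1901378/141 ≈ 13485.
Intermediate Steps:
l(p, E) = p³ (l(p, E) = p*p² = p³)
I = 5 (I = -5*(-1)³ = -5*(-1) = 5)
q(D, j) = j - D (q(D, j) = -D + j = j - D)
U(x, L) = -7/L (U(x, L) = (5 - 1*12)/L = (5 - 12)/L = -7/L)
(U(102, 141) + 2649) + 10836 = (-7/141 + 2649) + 10836 = 373502/141 + 10836 = 1901378/141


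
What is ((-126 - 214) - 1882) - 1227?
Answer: -3449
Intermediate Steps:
((-126 - 214) - 1882) - 1227 = (-340 - 1882) - 1227 = -2222 - 1227 = -3449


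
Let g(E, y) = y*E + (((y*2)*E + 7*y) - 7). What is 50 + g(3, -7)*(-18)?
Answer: 2192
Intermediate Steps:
g(E, y) = -7 + 7*y + 3*E*y (g(E, y) = E*y + (((2*y)*E + 7*y) - 7) = E*y + ((2*E*y + 7*y) - 7) = E*y + ((7*y + 2*E*y) - 7) = E*y + (-7 + 7*y + 2*E*y) = -7 + 7*y + 3*E*y)
50 + g(3, -7)*(-18) = 50 + (-7 + 7*(-7) + 3*3*(-7))*(-18) = 50 + (-7 - 49 - 63)*(-18) = 50 - 119*(-18) = 50 + 2142 = 2192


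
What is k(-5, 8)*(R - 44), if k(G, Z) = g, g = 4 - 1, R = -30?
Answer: -222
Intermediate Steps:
g = 3
k(G, Z) = 3
k(-5, 8)*(R - 44) = 3*(-30 - 44) = 3*(-74) = -222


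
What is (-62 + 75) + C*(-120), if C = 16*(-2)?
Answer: 3853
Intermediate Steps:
C = -32
(-62 + 75) + C*(-120) = (-62 + 75) - 32*(-120) = 13 + 3840 = 3853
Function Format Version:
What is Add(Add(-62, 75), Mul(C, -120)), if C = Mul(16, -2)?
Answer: 3853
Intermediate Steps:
C = -32
Add(Add(-62, 75), Mul(C, -120)) = Add(Add(-62, 75), Mul(-32, -120)) = Add(13, 3840) = 3853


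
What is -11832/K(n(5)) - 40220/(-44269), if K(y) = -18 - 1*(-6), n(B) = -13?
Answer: 43689454/44269 ≈ 986.91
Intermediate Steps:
K(y) = -12 (K(y) = -18 + 6 = -12)
-11832/K(n(5)) - 40220/(-44269) = -11832/(-12) - 40220/(-44269) = -11832*(-1/12) - 40220*(-1/44269) = 986 + 40220/44269 = 43689454/44269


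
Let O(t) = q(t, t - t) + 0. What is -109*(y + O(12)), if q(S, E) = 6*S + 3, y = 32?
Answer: -11663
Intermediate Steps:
q(S, E) = 3 + 6*S
O(t) = 3 + 6*t (O(t) = (3 + 6*t) + 0 = 3 + 6*t)
-109*(y + O(12)) = -109*(32 + (3 + 6*12)) = -109*(32 + (3 + 72)) = -109*(32 + 75) = -109*107 = -11663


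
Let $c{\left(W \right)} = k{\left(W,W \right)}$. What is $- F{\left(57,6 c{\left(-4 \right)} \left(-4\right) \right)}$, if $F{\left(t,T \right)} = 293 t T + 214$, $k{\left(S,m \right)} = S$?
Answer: $-1603510$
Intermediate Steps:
$c{\left(W \right)} = W$
$F{\left(t,T \right)} = 214 + 293 T t$ ($F{\left(t,T \right)} = 293 T t + 214 = 214 + 293 T t$)
$- F{\left(57,6 c{\left(-4 \right)} \left(-4\right) \right)} = - (214 + 293 \cdot 6 \left(-4\right) \left(-4\right) 57) = - (214 + 293 \left(\left(-24\right) \left(-4\right)\right) 57) = - (214 + 293 \cdot 96 \cdot 57) = - (214 + 1603296) = \left(-1\right) 1603510 = -1603510$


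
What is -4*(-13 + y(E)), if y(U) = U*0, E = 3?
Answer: 52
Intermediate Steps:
y(U) = 0
-4*(-13 + y(E)) = -4*(-13 + 0) = -4*(-13) = 52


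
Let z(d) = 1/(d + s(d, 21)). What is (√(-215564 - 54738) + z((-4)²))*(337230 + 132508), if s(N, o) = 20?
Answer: 234869/18 + 469738*I*√270302 ≈ 13048.0 + 2.4422e+8*I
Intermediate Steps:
z(d) = 1/(20 + d) (z(d) = 1/(d + 20) = 1/(20 + d))
(√(-215564 - 54738) + z((-4)²))*(337230 + 132508) = (√(-215564 - 54738) + 1/(20 + (-4)²))*(337230 + 132508) = (√(-270302) + 1/(20 + 16))*469738 = (I*√270302 + 1/36)*469738 = (1/36 + I*√270302)*469738 = 234869/18 + 469738*I*√270302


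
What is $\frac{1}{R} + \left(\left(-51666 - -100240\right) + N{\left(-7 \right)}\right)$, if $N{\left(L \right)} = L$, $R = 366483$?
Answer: $\frac{17798979862}{366483} \approx 48567.0$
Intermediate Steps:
$\frac{1}{R} + \left(\left(-51666 - -100240\right) + N{\left(-7 \right)}\right) = \frac{1}{366483} - -48567 = \frac{1}{366483} + \left(\left(-51666 + 100240\right) - 7\right) = \frac{1}{366483} + \left(48574 - 7\right) = \frac{1}{366483} + 48567 = \frac{17798979862}{366483}$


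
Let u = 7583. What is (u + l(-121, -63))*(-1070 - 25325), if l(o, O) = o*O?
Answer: -401362370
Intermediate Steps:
l(o, O) = O*o
(u + l(-121, -63))*(-1070 - 25325) = (7583 - 63*(-121))*(-1070 - 25325) = (7583 + 7623)*(-26395) = 15206*(-26395) = -401362370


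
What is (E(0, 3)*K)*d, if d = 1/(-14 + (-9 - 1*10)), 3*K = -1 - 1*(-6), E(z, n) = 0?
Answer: 0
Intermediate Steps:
K = 5/3 (K = (-1 - 1*(-6))/3 = (-1 + 6)/3 = (⅓)*5 = 5/3 ≈ 1.6667)
d = -1/33 (d = 1/(-14 + (-9 - 10)) = 1/(-14 - 19) = 1/(-33) = -1/33 ≈ -0.030303)
(E(0, 3)*K)*d = (0*(5/3))*(-1/33) = 0*(-1/33) = 0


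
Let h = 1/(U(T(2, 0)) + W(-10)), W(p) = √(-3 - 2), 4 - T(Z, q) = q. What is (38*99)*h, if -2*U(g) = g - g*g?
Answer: 22572/41 - 3762*I*√5/41 ≈ 550.54 - 205.17*I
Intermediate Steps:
T(Z, q) = 4 - q
W(p) = I*√5 (W(p) = √(-5) = I*√5)
U(g) = g²/2 - g/2 (U(g) = -(g - g*g)/2 = -(g - g²)/2 = g²/2 - g/2)
h = 1/(6 + I*√5) (h = 1/((4 - 1*0)*(-1 + (4 - 1*0))/2 + I*√5) = 1/((4 + 0)*(-1 + (4 + 0))/2 + I*√5) = 1/((½)*4*(-1 + 4) + I*√5) = 1/((½)*4*3 + I*√5) = 1/(6 + I*√5) ≈ 0.14634 - 0.054538*I)
(38*99)*h = (38*99)*(6/41 - I*√5/41) = 3762*(6/41 - I*√5/41) = 22572/41 - 3762*I*√5/41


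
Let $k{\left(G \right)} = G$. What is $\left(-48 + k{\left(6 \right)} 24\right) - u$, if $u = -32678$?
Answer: $32774$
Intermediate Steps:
$\left(-48 + k{\left(6 \right)} 24\right) - u = \left(-48 + 6 \cdot 24\right) - -32678 = \left(-48 + 144\right) + 32678 = 96 + 32678 = 32774$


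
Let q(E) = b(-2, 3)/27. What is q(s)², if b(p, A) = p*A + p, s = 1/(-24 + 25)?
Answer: 64/729 ≈ 0.087791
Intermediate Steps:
s = 1 (s = 1/1 = 1)
b(p, A) = p + A*p (b(p, A) = A*p + p = p + A*p)
q(E) = -8/27 (q(E) = -2*(1 + 3)/27 = -2*4*(1/27) = -8*1/27 = -8/27)
q(s)² = (-8/27)² = 64/729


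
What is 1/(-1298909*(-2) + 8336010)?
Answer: 1/10933828 ≈ 9.1459e-8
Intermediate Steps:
1/(-1298909*(-2) + 8336010) = 1/(2597818 + 8336010) = 1/10933828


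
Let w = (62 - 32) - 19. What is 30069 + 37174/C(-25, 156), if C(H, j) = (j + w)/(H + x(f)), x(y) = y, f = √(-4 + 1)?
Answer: 4092173/167 + 37174*I*√3/167 ≈ 24504.0 + 385.55*I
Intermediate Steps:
f = I*√3 (f = √(-3) = I*√3 ≈ 1.732*I)
w = 11 (w = 30 - 19 = 11)
C(H, j) = (11 + j)/(H + I*√3) (C(H, j) = (j + 11)/(H + I*√3) = (11 + j)/(H + I*√3))
30069 + 37174/C(-25, 156) = 30069 + 37174/(((11 + 156)/(-25 + I*√3))) = 30069 + 37174/((167/(-25 + I*√3))) = 30069 + 37174*(-25/167 + I*√3/167) = 30069 + (-929350/167 + 37174*I*√3/167) = 4092173/167 + 37174*I*√3/167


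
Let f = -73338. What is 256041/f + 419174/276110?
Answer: -6659016283/3374892530 ≈ -1.9731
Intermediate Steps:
256041/f + 419174/276110 = 256041/(-73338) + 419174/276110 = 256041*(-1/73338) + 419174*(1/276110) = -85347/24446 + 209587/138055 = -6659016283/3374892530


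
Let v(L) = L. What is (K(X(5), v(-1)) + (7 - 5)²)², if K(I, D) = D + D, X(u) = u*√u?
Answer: 4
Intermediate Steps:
X(u) = u^(3/2)
K(I, D) = 2*D
(K(X(5), v(-1)) + (7 - 5)²)² = (2*(-1) + (7 - 5)²)² = (-2 + 2²)² = (-2 + 4)² = 2² = 4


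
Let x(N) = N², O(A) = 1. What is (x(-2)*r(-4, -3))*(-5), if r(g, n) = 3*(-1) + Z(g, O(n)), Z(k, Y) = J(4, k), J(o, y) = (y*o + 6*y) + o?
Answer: 780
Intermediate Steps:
J(o, y) = o + 6*y + o*y (J(o, y) = (o*y + 6*y) + o = (6*y + o*y) + o = o + 6*y + o*y)
Z(k, Y) = 4 + 10*k (Z(k, Y) = 4 + 6*k + 4*k = 4 + 10*k)
r(g, n) = 1 + 10*g (r(g, n) = 3*(-1) + (4 + 10*g) = -3 + (4 + 10*g) = 1 + 10*g)
(x(-2)*r(-4, -3))*(-5) = ((-2)²*(1 + 10*(-4)))*(-5) = (4*(1 - 40))*(-5) = (4*(-39))*(-5) = -156*(-5) = 780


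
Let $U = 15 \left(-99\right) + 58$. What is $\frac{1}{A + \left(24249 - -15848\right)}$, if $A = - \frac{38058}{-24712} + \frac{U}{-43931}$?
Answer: $\frac{542811436}{21765963744303} \approx 2.4939 \cdot 10^{-5}$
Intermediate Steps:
$U = -1427$ ($U = -1485 + 58 = -1427$)
$A = \frac{853595011}{542811436}$ ($A = - \frac{38058}{-24712} - \frac{1427}{-43931} = \left(-38058\right) \left(- \frac{1}{24712}\right) - - \frac{1427}{43931} = \frac{19029}{12356} + \frac{1427}{43931} = \frac{853595011}{542811436} \approx 1.5725$)
$\frac{1}{A + \left(24249 - -15848\right)} = \frac{1}{\frac{853595011}{542811436} + \left(24249 - -15848\right)} = \frac{1}{\frac{853595011}{542811436} + \left(24249 + 15848\right)} = \frac{1}{\frac{853595011}{542811436} + 40097} = \frac{1}{\frac{21765963744303}{542811436}} = \frac{542811436}{21765963744303}$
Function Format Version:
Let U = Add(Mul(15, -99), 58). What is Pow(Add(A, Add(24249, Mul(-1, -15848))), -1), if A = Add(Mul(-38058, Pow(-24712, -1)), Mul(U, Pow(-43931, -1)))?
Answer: Rational(542811436, 21765963744303) ≈ 2.4939e-5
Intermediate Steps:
U = -1427 (U = Add(-1485, 58) = -1427)
A = Rational(853595011, 542811436) (A = Add(Mul(-38058, Pow(-24712, -1)), Mul(-1427, Pow(-43931, -1))) = Add(Mul(-38058, Rational(-1, 24712)), Mul(-1427, Rational(-1, 43931))) = Add(Rational(19029, 12356), Rational(1427, 43931)) = Rational(853595011, 542811436) ≈ 1.5725)
Pow(Add(A, Add(24249, Mul(-1, -15848))), -1) = Pow(Add(Rational(853595011, 542811436), Add(24249, Mul(-1, -15848))), -1) = Pow(Add(Rational(853595011, 542811436), Add(24249, 15848)), -1) = Pow(Add(Rational(853595011, 542811436), 40097), -1) = Pow(Rational(21765963744303, 542811436), -1) = Rational(542811436, 21765963744303)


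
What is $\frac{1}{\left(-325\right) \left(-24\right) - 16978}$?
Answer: $- \frac{1}{9178} \approx -0.00010896$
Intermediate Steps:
$\frac{1}{\left(-325\right) \left(-24\right) - 16978} = \frac{1}{7800 - 16978} = \frac{1}{-9178} = - \frac{1}{9178}$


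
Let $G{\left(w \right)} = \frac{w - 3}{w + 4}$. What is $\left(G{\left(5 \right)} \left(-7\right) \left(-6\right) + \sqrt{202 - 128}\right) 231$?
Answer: $2156 + 231 \sqrt{74} \approx 4143.1$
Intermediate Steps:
$G{\left(w \right)} = \frac{-3 + w}{4 + w}$
$\left(G{\left(5 \right)} \left(-7\right) \left(-6\right) + \sqrt{202 - 128}\right) 231 = \left(\frac{-3 + 5}{4 + 5} \left(-7\right) \left(-6\right) + \sqrt{202 - 128}\right) 231 = \left(\frac{1}{9} \cdot 2 \left(-7\right) \left(-6\right) + \sqrt{74}\right) 231 = \left(\frac{2}{9} \left(-7\right) \left(-6\right) + \sqrt{74}\right) 231 = \left(\left(- \frac{14}{9}\right) \left(-6\right) + \sqrt{74}\right) 231 = \left(\frac{28}{3} + \sqrt{74}\right) 231 = 2156 + 231 \sqrt{74}$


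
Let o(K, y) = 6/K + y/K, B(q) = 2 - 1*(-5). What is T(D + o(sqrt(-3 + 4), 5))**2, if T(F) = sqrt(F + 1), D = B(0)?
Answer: 19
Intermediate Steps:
B(q) = 7 (B(q) = 2 + 5 = 7)
D = 7
T(F) = sqrt(1 + F)
T(D + o(sqrt(-3 + 4), 5))**2 = (sqrt(1 + (7 + (6 + 5)/(sqrt(-3 + 4)))))**2 = (sqrt(1 + (7 + 11/sqrt(1))))**2 = (sqrt(1 + (7 + 11/1)))**2 = (sqrt(1 + (7 + 1*11)))**2 = (sqrt(1 + (7 + 11)))**2 = (sqrt(1 + 18))**2 = (sqrt(19))**2 = 19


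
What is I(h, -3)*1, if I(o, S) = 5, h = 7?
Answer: 5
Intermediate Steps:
I(h, -3)*1 = 5*1 = 5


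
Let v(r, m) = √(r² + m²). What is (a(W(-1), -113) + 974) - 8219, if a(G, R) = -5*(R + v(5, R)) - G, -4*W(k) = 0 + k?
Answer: -26721/4 - 5*√12794 ≈ -7245.8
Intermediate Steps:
v(r, m) = √(m² + r²)
W(k) = -k/4 (W(k) = -(0 + k)/4 = -k/4)
a(G, R) = -G - 5*R - 5*√(25 + R²) (a(G, R) = -5*(R + √(R² + 5²)) - G = -5*(R + √(R² + 25)) - G = -5*(R + √(25 + R²)) - G = (-5*R - 5*√(25 + R²)) - G = -G - 5*R - 5*√(25 + R²))
(a(W(-1), -113) + 974) - 8219 = ((-(-1)*(-1)/4 - 5*(-113) - 5*√(25 + (-113)²)) + 974) - 8219 = ((-1*¼ + 565 - 5*√(25 + 12769)) + 974) - 8219 = ((-¼ + 565 - 5*√12794) + 974) - 8219 = ((2259/4 - 5*√12794) + 974) - 8219 = (6155/4 - 5*√12794) - 8219 = -26721/4 - 5*√12794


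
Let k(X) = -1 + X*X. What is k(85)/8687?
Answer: 1032/1241 ≈ 0.83159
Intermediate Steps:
k(X) = -1 + X**2
k(85)/8687 = (-1 + 85**2)/8687 = (-1 + 7225)*(1/8687) = 7224*(1/8687) = 1032/1241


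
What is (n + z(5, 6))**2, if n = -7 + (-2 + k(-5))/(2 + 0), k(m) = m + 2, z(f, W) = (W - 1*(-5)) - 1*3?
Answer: 9/4 ≈ 2.2500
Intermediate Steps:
z(f, W) = 2 + W (z(f, W) = (W + 5) - 3 = (5 + W) - 3 = 2 + W)
k(m) = 2 + m
n = -19/2 (n = -7 + (-2 + (2 - 5))/(2 + 0) = -7 + (-2 - 3)/2 = -7 - 5*1/2 = -7 - 5/2 = -19/2 ≈ -9.5000)
(n + z(5, 6))**2 = (-19/2 + (2 + 6))**2 = (-19/2 + 8)**2 = (-3/2)**2 = 9/4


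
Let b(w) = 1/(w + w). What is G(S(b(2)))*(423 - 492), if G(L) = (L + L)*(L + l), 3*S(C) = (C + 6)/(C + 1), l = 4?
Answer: -3910/3 ≈ -1303.3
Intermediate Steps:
b(w) = 1/(2*w)
S(C) = (6 + C)/(3*(1 + C)) (S(C) = ((C + 6)/(C + 1))/3 = ((6 + C)/(1 + C))/3 = (6 + C)/(3*(1 + C)))
G(L) = 2*L*(4 + L) (G(L) = (L + L)*(L + 4) = (2*L)*(4 + L) = 2*L*(4 + L))
G(S(b(2)))*(423 - 492) = (2*((6 + (½)/2)/(3*(1 + (½)/2)))*(4 + (6 + (½)/2)/(3*(1 + (½)/2))))*(423 - 492) = (2*((6 + (½)*(½))/(3*(1 + (½)*(½))))*(4 + (6 + (½)*(½))/(3*(1 + (½)*(½)))))*(-69) = (2*((6 + ¼)/(3*(1 + ¼)))*(4 + (6 + ¼)/(3*(1 + ¼))))*(-69) = (2*((⅓)*(25/4)/(5/4))*(4 + (⅓)*(25/4)/(5/4)))*(-69) = (2*((⅓)*(⅘)*(25/4))*(4 + (⅓)*(⅘)*(25/4)))*(-69) = (2*(5/3)*(4 + 5/3))*(-69) = (2*(5/3)*(17/3))*(-69) = (170/9)*(-69) = -3910/3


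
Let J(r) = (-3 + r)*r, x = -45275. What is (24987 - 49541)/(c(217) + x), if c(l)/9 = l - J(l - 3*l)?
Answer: 12277/875122 ≈ 0.014029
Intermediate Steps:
J(r) = r*(-3 + r)
c(l) = 9*l + 18*l*(-3 - 2*l) (c(l) = 9*(l - (l - 3*l)*(-3 + (l - 3*l))) = 9*(l - (-2*l)*(-3 - 2*l)) = 9*(l - (-2)*l*(-3 - 2*l)) = 9*(l + 2*l*(-3 - 2*l)) = 9*l + 18*l*(-3 - 2*l))
(24987 - 49541)/(c(217) + x) = (24987 - 49541)/(9*217*(-5 - 4*217) - 45275) = -24554/(9*217*(-5 - 868) - 45275) = -24554/(9*217*(-873) - 45275) = -24554/(-1704969 - 45275) = -24554/(-1750244) = -24554*(-1/1750244) = 12277/875122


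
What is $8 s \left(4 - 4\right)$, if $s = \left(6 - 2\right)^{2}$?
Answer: $0$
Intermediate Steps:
$s = 16$ ($s = 4^{2} = 16$)
$8 s \left(4 - 4\right) = 8 \cdot 16 \left(4 - 4\right) = 128 \cdot 0 = 0$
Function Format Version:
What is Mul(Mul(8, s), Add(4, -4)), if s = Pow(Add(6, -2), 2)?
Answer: 0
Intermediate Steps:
s = 16 (s = Pow(4, 2) = 16)
Mul(Mul(8, s), Add(4, -4)) = Mul(Mul(8, 16), Add(4, -4)) = Mul(128, 0) = 0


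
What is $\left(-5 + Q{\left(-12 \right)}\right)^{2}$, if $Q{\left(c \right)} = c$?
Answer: $289$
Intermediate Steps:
$\left(-5 + Q{\left(-12 \right)}\right)^{2} = \left(-5 - 12\right)^{2} = \left(-17\right)^{2} = 289$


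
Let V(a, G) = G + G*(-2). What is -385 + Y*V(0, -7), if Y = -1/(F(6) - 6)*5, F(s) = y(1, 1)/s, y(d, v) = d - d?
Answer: -2275/6 ≈ -379.17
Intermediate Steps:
y(d, v) = 0
F(s) = 0 (F(s) = 0/s = 0)
V(a, G) = -G (V(a, G) = G - 2*G = -G)
Y = ⅚ (Y = -1/(0 - 6)*5 = -1/(-6)*5 = -1*(-⅙)*5 = (⅙)*5 = ⅚ ≈ 0.83333)
-385 + Y*V(0, -7) = -385 + 5*(-1*(-7))/6 = -385 + (⅚)*7 = -385 + 35/6 = -2275/6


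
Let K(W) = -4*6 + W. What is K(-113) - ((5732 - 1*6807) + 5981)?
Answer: -5043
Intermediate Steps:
K(W) = -24 + W
K(-113) - ((5732 - 1*6807) + 5981) = (-24 - 113) - ((5732 - 1*6807) + 5981) = -137 - ((5732 - 6807) + 5981) = -137 - (-1075 + 5981) = -137 - 1*4906 = -137 - 4906 = -5043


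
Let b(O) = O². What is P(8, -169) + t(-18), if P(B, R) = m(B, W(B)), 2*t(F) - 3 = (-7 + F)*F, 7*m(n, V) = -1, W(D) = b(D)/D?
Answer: 3169/14 ≈ 226.36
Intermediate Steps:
W(D) = D (W(D) = D²/D = D)
m(n, V) = -⅐ (m(n, V) = (⅐)*(-1) = -⅐)
t(F) = 3/2 + F*(-7 + F)/2 (t(F) = 3/2 + ((-7 + F)*F)/2 = 3/2 + (F*(-7 + F))/2 = 3/2 + F*(-7 + F)/2)
P(B, R) = -⅐
P(8, -169) + t(-18) = -⅐ + (3/2 + (½)*(-18)² - 7/2*(-18)) = -⅐ + (3/2 + (½)*324 + 63) = -⅐ + (3/2 + 162 + 63) = -⅐ + 453/2 = 3169/14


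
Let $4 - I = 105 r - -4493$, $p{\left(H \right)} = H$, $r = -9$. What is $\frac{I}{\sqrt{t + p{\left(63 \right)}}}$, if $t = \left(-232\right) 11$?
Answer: $\frac{3544 i \sqrt{2489}}{2489} \approx 71.036 i$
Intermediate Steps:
$t = -2552$
$I = -3544$ ($I = 4 - \left(105 \left(-9\right) - -4493\right) = 4 - \left(-945 + 4493\right) = 4 - 3548 = -3544$)
$\frac{I}{\sqrt{t + p{\left(63 \right)}}} = - \frac{3544}{\sqrt{-2552 + 63}} = - \frac{3544}{\sqrt{-2489}} = - \frac{3544}{i \sqrt{2489}} = - 3544 \left(- \frac{i \sqrt{2489}}{2489}\right) = \frac{3544 i \sqrt{2489}}{2489}$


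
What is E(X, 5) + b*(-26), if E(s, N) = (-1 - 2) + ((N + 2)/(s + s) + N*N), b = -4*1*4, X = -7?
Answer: 875/2 ≈ 437.50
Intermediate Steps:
b = -16 (b = -4*4 = -16)
E(s, N) = -3 + N² + (2 + N)/(2*s) (E(s, N) = -3 + ((2 + N)/((2*s)) + N²) = -3 + ((2 + N)*(1/(2*s)) + N²) = -3 + ((2 + N)/(2*s) + N²) = -3 + (N² + (2 + N)/(2*s)) = -3 + N² + (2 + N)/(2*s))
E(X, 5) + b*(-26) = (1 + (½)*5 - 7*(-3 + 5²))/(-7) - 16*(-26) = -(1 + 5/2 - 7*(-3 + 25))/7 + 416 = -(1 + 5/2 - 7*22)/7 + 416 = -(1 + 5/2 - 154)/7 + 416 = -⅐*(-301/2) + 416 = 43/2 + 416 = 875/2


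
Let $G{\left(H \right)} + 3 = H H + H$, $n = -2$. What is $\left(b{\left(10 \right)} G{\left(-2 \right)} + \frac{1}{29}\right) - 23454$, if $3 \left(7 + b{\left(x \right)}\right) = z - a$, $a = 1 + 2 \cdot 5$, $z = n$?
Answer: $- \frac{2039509}{87} \approx -23443.0$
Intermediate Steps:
$z = -2$
$a = 11$ ($a = 1 + 10 = 11$)
$G{\left(H \right)} = -3 + H + H^{2}$ ($G{\left(H \right)} = -3 + \left(H H + H\right) = -3 + \left(H^{2} + H\right) = -3 + \left(H + H^{2}\right) = -3 + H + H^{2}$)
$b{\left(x \right)} = - \frac{34}{3}$ ($b{\left(x \right)} = -7 + \frac{-2 - 11}{3} = -7 + \frac{1}{3} \left(-13\right) = -7 - \frac{13}{3} = - \frac{34}{3}$)
$\left(b{\left(10 \right)} G{\left(-2 \right)} + \frac{1}{29}\right) - 23454 = \left(- \frac{34 \left(-3 - 2 + \left(-2\right)^{2}\right)}{3} + \frac{1}{29}\right) - 23454 = \left(- \frac{34 \left(-3 - 2 + 4\right)}{3} + \frac{1}{29}\right) - 23454 = \left(\left(- \frac{34}{3}\right) \left(-1\right) + \frac{1}{29}\right) - 23454 = \left(\frac{34}{3} + \frac{1}{29}\right) - 23454 = \frac{989}{87} - 23454 = - \frac{2039509}{87}$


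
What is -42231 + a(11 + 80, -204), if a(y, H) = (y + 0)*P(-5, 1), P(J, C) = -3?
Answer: -42504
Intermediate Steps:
a(y, H) = -3*y (a(y, H) = (y + 0)*(-3) = y*(-3) = -3*y)
-42231 + a(11 + 80, -204) = -42231 - 3*(11 + 80) = -42231 - 3*91 = -42231 - 273 = -42504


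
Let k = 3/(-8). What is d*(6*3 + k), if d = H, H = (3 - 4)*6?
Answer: -423/4 ≈ -105.75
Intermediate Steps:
H = -6 (H = -1*6 = -6)
k = -3/8 (k = 3*(-⅛) = -3/8 ≈ -0.37500)
d = -6
d*(6*3 + k) = -6*(6*3 - 3/8) = -6*(18 - 3/8) = -6*141/8 = -423/4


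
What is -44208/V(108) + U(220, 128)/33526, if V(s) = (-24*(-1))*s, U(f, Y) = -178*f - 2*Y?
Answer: -5500985/301734 ≈ -18.231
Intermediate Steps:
V(s) = 24*s
-44208/V(108) + U(220, 128)/33526 = -44208/(24*108) + (-178*220 - 2*128)/33526 = -44208/2592 + (-39160 - 256)*(1/33526) = -44208*1/2592 - 39416*1/33526 = -307/18 - 19708/16763 = -5500985/301734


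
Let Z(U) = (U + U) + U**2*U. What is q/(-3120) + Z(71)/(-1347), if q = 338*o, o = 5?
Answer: -2870261/10776 ≈ -266.36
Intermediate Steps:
Z(U) = U**3 + 2*U (Z(U) = 2*U + U**3 = U**3 + 2*U)
q = 1690 (q = 338*5 = 1690)
q/(-3120) + Z(71)/(-1347) = 1690/(-3120) + (71*(2 + 71**2))/(-1347) = 1690*(-1/3120) + (71*(2 + 5041))*(-1/1347) = -13/24 + (71*5043)*(-1/1347) = -13/24 + 358053*(-1/1347) = -13/24 - 119351/449 = -2870261/10776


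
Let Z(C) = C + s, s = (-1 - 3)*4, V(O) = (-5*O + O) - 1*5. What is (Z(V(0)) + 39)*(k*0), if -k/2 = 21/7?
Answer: 0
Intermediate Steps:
k = -6 (k = -42/7 = -2*3 = -6)
V(O) = -5 - 4*O (V(O) = -4*O - 5 = -5 - 4*O)
s = -16 (s = -4*4 = -16)
Z(C) = -16 + C (Z(C) = C - 16 = -16 + C)
(Z(V(0)) + 39)*(k*0) = ((-16 + (-5 - 4*0)) + 39)*(-6*0) = ((-16 + (-5 + 0)) + 39)*0 = ((-16 - 5) + 39)*0 = (-21 + 39)*0 = 18*0 = 0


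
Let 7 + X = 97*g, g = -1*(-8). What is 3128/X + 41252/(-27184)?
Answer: 13327191/5226124 ≈ 2.5501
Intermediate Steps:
g = 8
X = 769 (X = -7 + 97*8 = -7 + 776 = 769)
3128/X + 41252/(-27184) = 3128/769 + 41252/(-27184) = 3128*(1/769) + 41252*(-1/27184) = 3128/769 - 10313/6796 = 13327191/5226124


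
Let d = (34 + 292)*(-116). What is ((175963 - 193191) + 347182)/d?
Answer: -164977/18908 ≈ -8.7253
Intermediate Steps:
d = -37816 (d = 326*(-116) = -37816)
((175963 - 193191) + 347182)/d = ((175963 - 193191) + 347182)/(-37816) = (-17228 + 347182)*(-1/37816) = 329954*(-1/37816) = -164977/18908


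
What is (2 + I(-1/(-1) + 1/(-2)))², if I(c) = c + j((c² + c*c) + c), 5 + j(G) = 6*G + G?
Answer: 81/4 ≈ 20.250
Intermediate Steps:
j(G) = -5 + 7*G (j(G) = -5 + (6*G + G) = -5 + 7*G)
I(c) = -5 + 8*c + 14*c² (I(c) = c + (-5 + 7*((c² + c*c) + c)) = c + (-5 + 7*((c² + c²) + c)) = c + (-5 + 7*(2*c² + c)) = c + (-5 + 7*(c + 2*c²)) = c + (-5 + (7*c + 14*c²)) = c + (-5 + 7*c + 14*c²) = -5 + 8*c + 14*c²)
(2 + I(-1/(-1) + 1/(-2)))² = (2 + (-5 + 8*(-1/(-1) + 1/(-2)) + 14*(-1/(-1) + 1/(-2))²))² = (2 + (-5 + 8*(-1*(-1) + 1*(-½)) + 14*(-1*(-1) + 1*(-½))²))² = (2 + (-5 + 8*(1 - ½) + 14*(1 - ½)²))² = (2 + (-5 + 8*(½) + 14*(½)²))² = (2 + (-5 + 4 + 14*(¼)))² = (2 + (-5 + 4 + 7/2))² = (2 + 5/2)² = (9/2)² = 81/4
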